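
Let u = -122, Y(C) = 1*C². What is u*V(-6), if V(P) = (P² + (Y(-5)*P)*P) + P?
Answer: -113460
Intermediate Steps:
Y(C) = C²
V(P) = P + 26*P² (V(P) = (P² + ((-5)²*P)*P) + P = (P² + (25*P)*P) + P = (P² + 25*P²) + P = 26*P² + P = P + 26*P²)
u*V(-6) = -(-732)*(1 + 26*(-6)) = -(-732)*(1 - 156) = -(-732)*(-155) = -122*930 = -113460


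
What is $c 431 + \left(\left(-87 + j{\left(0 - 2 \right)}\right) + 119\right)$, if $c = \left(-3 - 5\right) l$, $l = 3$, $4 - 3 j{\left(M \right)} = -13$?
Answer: $- \frac{30919}{3} \approx -10306.0$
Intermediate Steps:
$j{\left(M \right)} = \frac{17}{3}$ ($j{\left(M \right)} = \frac{4}{3} - - \frac{13}{3} = \frac{4}{3} + \frac{13}{3} = \frac{17}{3}$)
$c = -24$ ($c = \left(-3 - 5\right) 3 = \left(-8\right) 3 = -24$)
$c 431 + \left(\left(-87 + j{\left(0 - 2 \right)}\right) + 119\right) = \left(-24\right) 431 + \left(\left(-87 + \frac{17}{3}\right) + 119\right) = -10344 + \left(- \frac{244}{3} + 119\right) = -10344 + \frac{113}{3} = - \frac{30919}{3}$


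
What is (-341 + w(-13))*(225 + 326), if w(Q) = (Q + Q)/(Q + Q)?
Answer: -187340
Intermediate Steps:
w(Q) = 1 (w(Q) = (2*Q)/((2*Q)) = (2*Q)*(1/(2*Q)) = 1)
(-341 + w(-13))*(225 + 326) = (-341 + 1)*(225 + 326) = -340*551 = -187340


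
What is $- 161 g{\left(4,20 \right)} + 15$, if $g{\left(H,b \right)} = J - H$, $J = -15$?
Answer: $3074$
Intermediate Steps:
$g{\left(H,b \right)} = -15 - H$
$- 161 g{\left(4,20 \right)} + 15 = - 161 \left(-15 - 4\right) + 15 = \left(-161\right) \left(-19\right) + 15 = 3059 + 15 = 3074$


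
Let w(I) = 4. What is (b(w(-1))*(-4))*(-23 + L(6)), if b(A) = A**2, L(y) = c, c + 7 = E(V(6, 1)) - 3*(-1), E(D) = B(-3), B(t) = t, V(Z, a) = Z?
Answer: 1920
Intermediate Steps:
E(D) = -3
c = -7 (c = -7 + (-3 - 3*(-1)) = -7 + (-3 + 3) = -7 + 0 = -7)
L(y) = -7
(b(w(-1))*(-4))*(-23 + L(6)) = (4**2*(-4))*(-23 - 7) = (16*(-4))*(-30) = -64*(-30) = 1920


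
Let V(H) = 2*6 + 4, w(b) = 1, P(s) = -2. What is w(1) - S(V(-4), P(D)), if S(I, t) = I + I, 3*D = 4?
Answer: -31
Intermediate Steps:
D = 4/3 (D = (⅓)*4 = 4/3 ≈ 1.3333)
V(H) = 16 (V(H) = 12 + 4 = 16)
S(I, t) = 2*I
w(1) - S(V(-4), P(D)) = 1 - 2*16 = 1 - 1*32 = 1 - 32 = -31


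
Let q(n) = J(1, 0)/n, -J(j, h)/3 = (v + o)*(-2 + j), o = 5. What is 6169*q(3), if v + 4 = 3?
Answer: 24676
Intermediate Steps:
v = -1 (v = -4 + 3 = -1)
J(j, h) = 24 - 12*j (J(j, h) = -3*(-1 + 5)*(-2 + j) = -12*(-2 + j) = -3*(-8 + 4*j) = 24 - 12*j)
q(n) = 12/n (q(n) = (24 - 12*1)/n = (24 - 12)/n = 12/n)
6169*q(3) = 6169*(12/3) = 6169*(12*(⅓)) = 6169*4 = 24676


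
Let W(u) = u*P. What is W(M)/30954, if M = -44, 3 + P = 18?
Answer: -10/469 ≈ -0.021322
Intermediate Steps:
P = 15 (P = -3 + 18 = 15)
W(u) = 15*u (W(u) = u*15 = 15*u)
W(M)/30954 = (15*(-44))/30954 = -660*1/30954 = -10/469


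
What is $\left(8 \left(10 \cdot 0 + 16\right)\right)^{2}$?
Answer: $16384$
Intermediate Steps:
$\left(8 \left(10 \cdot 0 + 16\right)\right)^{2} = \left(8 \left(0 + 16\right)\right)^{2} = \left(8 \cdot 16\right)^{2} = 128^{2} = 16384$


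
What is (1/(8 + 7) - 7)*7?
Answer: -728/15 ≈ -48.533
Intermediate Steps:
(1/(8 + 7) - 7)*7 = (1/15 - 7)*7 = -104/15*7 = -728/15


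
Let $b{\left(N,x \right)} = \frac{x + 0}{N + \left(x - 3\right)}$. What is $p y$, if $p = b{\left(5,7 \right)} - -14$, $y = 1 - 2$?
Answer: $- \frac{133}{9} \approx -14.778$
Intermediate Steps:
$b{\left(N,x \right)} = \frac{x}{-3 + N + x}$ ($b{\left(N,x \right)} = \frac{x}{N + \left(x - 3\right)} = \frac{x}{N + \left(-3 + x\right)} = \frac{x}{-3 + N + x}$)
$y = -1$
$p = \frac{133}{9}$ ($p = \frac{7}{-3 + 5 + 7} - -14 = \frac{7}{9} + 14 = \frac{133}{9} \approx 14.778$)
$p y = \frac{133}{9} \left(-1\right) = - \frac{133}{9}$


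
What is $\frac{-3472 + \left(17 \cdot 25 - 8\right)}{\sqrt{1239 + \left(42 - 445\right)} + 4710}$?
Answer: $- \frac{7194525}{11091632} + \frac{3055 \sqrt{209}}{11091632} \approx -0.64466$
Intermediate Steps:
$\frac{-3472 + \left(17 \cdot 25 - 8\right)}{\sqrt{1239 + \left(42 - 445\right)} + 4710} = \frac{-3472 + \left(425 - 8\right)}{\sqrt{1239 + \left(42 - 445\right)} + 4710} = \frac{-3472 + 417}{\sqrt{1239 - 403} + 4710} = - \frac{3055}{\sqrt{836} + 4710} = - \frac{3055}{2 \sqrt{209} + 4710} = - \frac{3055}{4710 + 2 \sqrt{209}}$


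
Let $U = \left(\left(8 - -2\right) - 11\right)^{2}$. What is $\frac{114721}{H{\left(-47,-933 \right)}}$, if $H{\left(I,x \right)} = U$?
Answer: $114721$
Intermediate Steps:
$U = 1$ ($U = \left(\left(8 + 2\right) - 11\right)^{2} = \left(10 - 11\right)^{2} = \left(-1\right)^{2} = 1$)
$H{\left(I,x \right)} = 1$
$\frac{114721}{H{\left(-47,-933 \right)}} = \frac{114721}{1} = 114721 \cdot 1 = 114721$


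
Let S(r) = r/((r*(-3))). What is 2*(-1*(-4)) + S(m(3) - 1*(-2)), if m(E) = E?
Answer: 23/3 ≈ 7.6667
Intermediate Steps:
S(r) = -⅓ (S(r) = r/((-3*r)) = r*(-1/(3*r)) = -⅓)
2*(-1*(-4)) + S(m(3) - 1*(-2)) = 2*(-1*(-4)) - ⅓ = 2*4 - ⅓ = 8 - ⅓ = 23/3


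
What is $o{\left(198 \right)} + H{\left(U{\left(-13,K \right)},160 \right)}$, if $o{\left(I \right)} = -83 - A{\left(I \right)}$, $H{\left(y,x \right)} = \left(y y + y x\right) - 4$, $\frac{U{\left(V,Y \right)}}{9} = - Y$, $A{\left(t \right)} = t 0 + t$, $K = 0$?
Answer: $-285$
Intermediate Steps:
$A{\left(t \right)} = t$ ($A{\left(t \right)} = 0 + t = t$)
$U{\left(V,Y \right)} = - 9 Y$ ($U{\left(V,Y \right)} = 9 \left(- Y\right) = - 9 Y$)
$H{\left(y,x \right)} = -4 + y^{2} + x y$ ($H{\left(y,x \right)} = \left(y^{2} + x y\right) - 4 = -4 + y^{2} + x y$)
$o{\left(I \right)} = -83 - I$
$o{\left(198 \right)} + H{\left(U{\left(-13,K \right)},160 \right)} = \left(-83 - 198\right) + \left(-4 + \left(\left(-9\right) 0\right)^{2} + 160 \left(\left(-9\right) 0\right)\right) = \left(-83 - 198\right) + \left(-4 + 0^{2} + 160 \cdot 0\right) = -281 + \left(-4 + 0 + 0\right) = -281 - 4 = -285$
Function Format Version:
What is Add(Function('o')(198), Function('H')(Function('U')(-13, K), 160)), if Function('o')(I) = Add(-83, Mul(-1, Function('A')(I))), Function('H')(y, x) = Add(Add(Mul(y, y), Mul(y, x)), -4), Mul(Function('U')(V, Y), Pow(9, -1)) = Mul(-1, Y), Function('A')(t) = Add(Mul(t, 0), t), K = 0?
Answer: -285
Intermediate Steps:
Function('A')(t) = t (Function('A')(t) = Add(0, t) = t)
Function('U')(V, Y) = Mul(-9, Y) (Function('U')(V, Y) = Mul(9, Mul(-1, Y)) = Mul(-9, Y))
Function('H')(y, x) = Add(-4, Pow(y, 2), Mul(x, y)) (Function('H')(y, x) = Add(Add(Pow(y, 2), Mul(x, y)), -4) = Add(-4, Pow(y, 2), Mul(x, y)))
Function('o')(I) = Add(-83, Mul(-1, I))
Add(Function('o')(198), Function('H')(Function('U')(-13, K), 160)) = Add(Add(-83, Mul(-1, 198)), Add(-4, Pow(Mul(-9, 0), 2), Mul(160, Mul(-9, 0)))) = Add(Add(-83, -198), Add(-4, Pow(0, 2), Mul(160, 0))) = Add(-281, Add(-4, 0, 0)) = Add(-281, -4) = -285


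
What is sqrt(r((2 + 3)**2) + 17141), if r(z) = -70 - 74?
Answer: sqrt(16997) ≈ 130.37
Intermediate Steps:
r(z) = -144
sqrt(r((2 + 3)**2) + 17141) = sqrt(-144 + 17141) = sqrt(16997)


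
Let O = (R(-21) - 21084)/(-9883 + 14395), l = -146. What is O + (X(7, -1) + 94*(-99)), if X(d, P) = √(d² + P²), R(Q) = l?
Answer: -21004951/2256 + 5*√2 ≈ -9303.6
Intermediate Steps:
R(Q) = -146
X(d, P) = √(P² + d²)
O = -10615/2256 (O = (-146 - 21084)/(-9883 + 14395) = -21230/4512 = -21230*1/4512 = -10615/2256 ≈ -4.7052)
O + (X(7, -1) + 94*(-99)) = -10615/2256 + (√((-1)² + 7²) + 94*(-99)) = -10615/2256 + (√(1 + 49) - 9306) = -10615/2256 + (√50 - 9306) = -10615/2256 + (5*√2 - 9306) = -10615/2256 + (-9306 + 5*√2) = -21004951/2256 + 5*√2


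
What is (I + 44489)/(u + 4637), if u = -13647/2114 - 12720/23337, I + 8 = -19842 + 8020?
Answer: 48824629014/6921767459 ≈ 7.0538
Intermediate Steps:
I = -11830 (I = -8 + (-19842 + 8020) = -8 - 11822 = -11830)
u = -115123373/16444806 (u = -13647*1/2114 - 12720*1/23337 = -13647/2114 - 4240/7779 = -115123373/16444806 ≈ -7.0006)
(I + 44489)/(u + 4637) = (-11830 + 44489)/(-115123373/16444806 + 4637) = 32659/(76139442049/16444806) = 32659*(16444806/76139442049) = 48824629014/6921767459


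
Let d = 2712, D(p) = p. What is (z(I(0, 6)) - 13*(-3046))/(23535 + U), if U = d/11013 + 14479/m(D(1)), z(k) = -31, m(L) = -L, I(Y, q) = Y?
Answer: 145250457/33245480 ≈ 4.3690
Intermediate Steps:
U = -53151505/3671 (U = 2712/11013 + 14479/((-1*1)) = 2712*(1/11013) + 14479/(-1) = 904/3671 + 14479*(-1) = 904/3671 - 14479 = -53151505/3671 ≈ -14479.)
(z(I(0, 6)) - 13*(-3046))/(23535 + U) = (-31 - 13*(-3046))/(23535 - 53151505/3671) = (-31 + 39598)/(33245480/3671) = 39567*(3671/33245480) = 145250457/33245480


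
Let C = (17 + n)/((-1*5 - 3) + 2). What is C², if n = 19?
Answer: 36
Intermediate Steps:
C = -6 (C = (17 + 19)/((-1*5 - 3) + 2) = 36/((-5 - 3) + 2) = 36/(-8 + 2) = 36/(-6) = 36*(-⅙) = -6)
C² = (-6)² = 36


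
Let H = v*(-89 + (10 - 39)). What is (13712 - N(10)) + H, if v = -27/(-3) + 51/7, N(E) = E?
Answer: 82462/7 ≈ 11780.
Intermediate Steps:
v = 114/7 (v = -27*(-1/3) + 51*(1/7) = 9 + 51/7 = 114/7 ≈ 16.286)
H = -13452/7 (H = 114*(-89 + (10 - 39))/7 = 114*(-89 - 29)/7 = (114/7)*(-118) = -13452/7 ≈ -1921.7)
(13712 - N(10)) + H = (13712 - 1*10) - 13452/7 = (13712 - 10) - 13452/7 = 13702 - 13452/7 = 82462/7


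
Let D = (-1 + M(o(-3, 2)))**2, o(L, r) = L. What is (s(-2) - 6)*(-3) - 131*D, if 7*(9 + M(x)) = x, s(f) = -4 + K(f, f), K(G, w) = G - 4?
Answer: -695747/49 ≈ -14199.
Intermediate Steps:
K(G, w) = -4 + G
s(f) = -8 + f (s(f) = -4 + (-4 + f) = -8 + f)
M(x) = -9 + x/7
D = 5329/49 (D = (-1 + (-9 + (1/7)*(-3)))**2 = (-1 + (-9 - 3/7))**2 = (-1 - 66/7)**2 = (-73/7)**2 = 5329/49 ≈ 108.76)
(s(-2) - 6)*(-3) - 131*D = ((-8 - 2) - 6)*(-3) - 131*5329/49 = (-10 - 6)*(-3) - 698099/49 = -16*(-3) - 698099/49 = 48 - 698099/49 = -695747/49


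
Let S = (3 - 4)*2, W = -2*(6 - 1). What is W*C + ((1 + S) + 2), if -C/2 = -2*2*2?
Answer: -159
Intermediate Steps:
C = 16 (C = -2*(-2*2)*2 = -(-8)*2 = -2*(-8) = 16)
W = -10 (W = -2*5 = -10)
S = -2 (S = -1*2 = -2)
W*C + ((1 + S) + 2) = -10*16 + ((1 - 2) + 2) = -160 + (-1 + 2) = -160 + 1 = -159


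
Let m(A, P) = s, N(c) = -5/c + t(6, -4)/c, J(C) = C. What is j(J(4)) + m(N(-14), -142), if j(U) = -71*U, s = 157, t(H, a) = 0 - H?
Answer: -127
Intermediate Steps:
t(H, a) = -H
N(c) = -11/c (N(c) = -5/c + (-1*6)/c = -5/c - 6/c = -11/c)
m(A, P) = 157
j(J(4)) + m(N(-14), -142) = -71*4 + 157 = -284 + 157 = -127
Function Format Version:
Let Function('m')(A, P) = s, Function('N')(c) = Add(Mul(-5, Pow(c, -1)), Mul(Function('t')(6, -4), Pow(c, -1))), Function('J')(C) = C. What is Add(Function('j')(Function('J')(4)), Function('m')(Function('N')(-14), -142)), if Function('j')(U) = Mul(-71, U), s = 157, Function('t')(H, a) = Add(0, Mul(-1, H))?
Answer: -127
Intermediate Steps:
Function('t')(H, a) = Mul(-1, H)
Function('N')(c) = Mul(-11, Pow(c, -1)) (Function('N')(c) = Add(Mul(-5, Pow(c, -1)), Mul(Mul(-1, 6), Pow(c, -1))) = Add(Mul(-5, Pow(c, -1)), Mul(-6, Pow(c, -1))) = Mul(-11, Pow(c, -1)))
Function('m')(A, P) = 157
Add(Function('j')(Function('J')(4)), Function('m')(Function('N')(-14), -142)) = Add(Mul(-71, 4), 157) = Add(-284, 157) = -127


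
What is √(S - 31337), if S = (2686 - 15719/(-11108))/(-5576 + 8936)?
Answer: I*√682050694923587010/4665360 ≈ 177.02*I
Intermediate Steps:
S = 29851807/37322880 (S = (2686 - 15719*(-1/11108))/3360 = (2686 + 15719/11108)*(1/3360) = (29851807/11108)*(1/3360) = 29851807/37322880 ≈ 0.79983)
√(S - 31337) = √(29851807/37322880 - 31337) = √(-1169557238753/37322880) = I*√682050694923587010/4665360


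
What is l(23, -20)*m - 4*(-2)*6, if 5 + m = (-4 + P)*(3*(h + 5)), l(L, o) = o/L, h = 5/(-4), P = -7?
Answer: 3679/23 ≈ 159.96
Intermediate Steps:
h = -5/4 (h = 5*(-¼) = -5/4 ≈ -1.2500)
m = -515/4 (m = -5 + (-4 - 7)*(3*(-5/4 + 5)) = -5 - 33*15/4 = -5 - 11*45/4 = -5 - 495/4 = -515/4 ≈ -128.75)
l(23, -20)*m - 4*(-2)*6 = -20/23*(-515/4) - 4*(-2)*6 = -20*1/23*(-515/4) + 8*6 = -20/23*(-515/4) + 48 = 2575/23 + 48 = 3679/23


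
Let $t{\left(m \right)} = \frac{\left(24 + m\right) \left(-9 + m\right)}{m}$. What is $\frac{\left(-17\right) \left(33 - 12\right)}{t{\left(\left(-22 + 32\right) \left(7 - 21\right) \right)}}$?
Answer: $\frac{12495}{4321} \approx 2.8917$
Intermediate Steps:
$t{\left(m \right)} = \frac{\left(-9 + m\right) \left(24 + m\right)}{m}$
$\frac{\left(-17\right) \left(33 - 12\right)}{t{\left(\left(-22 + 32\right) \left(7 - 21\right) \right)}} = \frac{\left(-17\right) \left(33 - 12\right)}{15 + \left(-22 + 32\right) \left(7 - 21\right) - \frac{216}{\left(-22 + 32\right) \left(7 - 21\right)}} = \frac{\left(-17\right) 21}{15 + 10 \left(-14\right) - \frac{216}{10 \left(-14\right)}} = - \frac{357}{15 - 140 - \frac{216}{-140}} = - \frac{357}{15 - 140 - - \frac{54}{35}} = - \frac{357}{15 - 140 + \frac{54}{35}} = - \frac{357}{- \frac{4321}{35}} = \left(-357\right) \left(- \frac{35}{4321}\right) = \frac{12495}{4321}$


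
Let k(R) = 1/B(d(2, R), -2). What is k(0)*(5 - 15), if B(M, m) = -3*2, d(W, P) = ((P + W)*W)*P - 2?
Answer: 5/3 ≈ 1.6667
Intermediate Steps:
d(W, P) = -2 + P*W*(P + W) (d(W, P) = (W*(P + W))*P - 2 = P*W*(P + W) - 2 = -2 + P*W*(P + W))
B(M, m) = -6
k(R) = -⅙ (k(R) = 1/(-6) = -⅙)
k(0)*(5 - 15) = -(5 - 15)/6 = -⅙*(-10) = 5/3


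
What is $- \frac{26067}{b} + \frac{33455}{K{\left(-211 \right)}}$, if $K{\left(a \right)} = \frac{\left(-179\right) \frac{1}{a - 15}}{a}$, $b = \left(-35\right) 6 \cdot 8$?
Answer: $- \frac{893386117469}{100240} \approx -8.9125 \cdot 10^{6}$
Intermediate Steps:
$b = -1680$ ($b = \left(-210\right) 8 = -1680$)
$K{\left(a \right)} = - \frac{179}{a \left(-15 + a\right)}$ ($K{\left(a \right)} = \frac{\left(-179\right) \frac{1}{a - 15}}{a} = \frac{\left(-179\right) \frac{1}{-15 + a}}{a} = - \frac{179}{a \left(-15 + a\right)}$)
$- \frac{26067}{b} + \frac{33455}{K{\left(-211 \right)}} = - \frac{26067}{-1680} + \frac{33455}{\left(-179\right) \frac{1}{-211} \frac{1}{-15 - 211}} = \left(-26067\right) \left(- \frac{1}{1680}\right) + \frac{33455}{\left(-179\right) \left(- \frac{1}{211}\right) \frac{1}{-226}} = \frac{8689}{560} + \frac{33455}{\left(-179\right) \left(- \frac{1}{211}\right) \left(- \frac{1}{226}\right)} = \frac{8689}{560} + \frac{33455}{- \frac{179}{47686}} = \frac{8689}{560} + 33455 \left(- \frac{47686}{179}\right) = \frac{8689}{560} - \frac{1595335130}{179} = - \frac{893386117469}{100240}$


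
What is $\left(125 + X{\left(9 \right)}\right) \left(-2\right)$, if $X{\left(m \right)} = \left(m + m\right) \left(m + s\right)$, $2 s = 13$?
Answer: $-808$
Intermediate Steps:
$s = \frac{13}{2}$ ($s = \frac{1}{2} \cdot 13 = \frac{13}{2} \approx 6.5$)
$X{\left(m \right)} = 2 m \left(\frac{13}{2} + m\right)$ ($X{\left(m \right)} = \left(m + m\right) \left(m + \frac{13}{2}\right) = 2 m \left(\frac{13}{2} + m\right)$)
$\left(125 + X{\left(9 \right)}\right) \left(-2\right) = \left(125 + 9 \left(13 + 2 \cdot 9\right)\right) \left(-2\right) = \left(125 + 9 \left(13 + 18\right)\right) \left(-2\right) = \left(125 + 9 \cdot 31\right) \left(-2\right) = \left(125 + 279\right) \left(-2\right) = 404 \left(-2\right) = -808$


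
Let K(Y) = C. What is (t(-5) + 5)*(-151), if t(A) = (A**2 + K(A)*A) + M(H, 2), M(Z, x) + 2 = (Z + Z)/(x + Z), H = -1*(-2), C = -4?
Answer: -7399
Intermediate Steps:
K(Y) = -4
H = 2
M(Z, x) = -2 + 2*Z/(Z + x) (M(Z, x) = -2 + (Z + Z)/(x + Z) = -2 + (2*Z)/(Z + x) = -2 + 2*Z/(Z + x))
t(A) = -1 + A**2 - 4*A (t(A) = (A**2 - 4*A) - 2*2/(2 + 2) = (A**2 - 4*A) - 2*2/4 = (A**2 - 4*A) - 2*2*1/4 = (A**2 - 4*A) - 1 = -1 + A**2 - 4*A)
(t(-5) + 5)*(-151) = ((-1 + (-5)**2 - 4*(-5)) + 5)*(-151) = ((-1 + 25 + 20) + 5)*(-151) = (44 + 5)*(-151) = 49*(-151) = -7399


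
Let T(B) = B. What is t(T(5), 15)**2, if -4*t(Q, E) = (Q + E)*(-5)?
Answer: 625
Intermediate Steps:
t(Q, E) = 5*E/4 + 5*Q/4 (t(Q, E) = -(Q + E)*(-5)/4 = -(E + Q)*(-5)/4 = -(-5*E - 5*Q)/4 = 5*E/4 + 5*Q/4)
t(T(5), 15)**2 = ((5/4)*15 + (5/4)*5)**2 = (75/4 + 25/4)**2 = 25**2 = 625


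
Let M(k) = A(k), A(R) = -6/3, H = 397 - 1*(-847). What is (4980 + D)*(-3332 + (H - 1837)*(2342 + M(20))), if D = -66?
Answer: -6835138128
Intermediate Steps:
H = 1244 (H = 397 + 847 = 1244)
A(R) = -2 (A(R) = -6*⅓ = -2)
M(k) = -2
(4980 + D)*(-3332 + (H - 1837)*(2342 + M(20))) = (4980 - 66)*(-3332 + (1244 - 1837)*(2342 - 2)) = 4914*(-3332 - 593*2340) = 4914*(-3332 - 1387620) = 4914*(-1390952) = -6835138128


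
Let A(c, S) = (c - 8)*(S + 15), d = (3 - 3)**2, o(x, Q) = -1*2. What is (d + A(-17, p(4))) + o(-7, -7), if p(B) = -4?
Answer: -277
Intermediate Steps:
o(x, Q) = -2
d = 0 (d = 0**2 = 0)
A(c, S) = (-8 + c)*(15 + S)
(d + A(-17, p(4))) + o(-7, -7) = (0 + (-120 - 8*(-4) + 15*(-17) - 4*(-17))) - 2 = (0 + (-120 + 32 - 255 + 68)) - 2 = (0 - 275) - 2 = -275 - 2 = -277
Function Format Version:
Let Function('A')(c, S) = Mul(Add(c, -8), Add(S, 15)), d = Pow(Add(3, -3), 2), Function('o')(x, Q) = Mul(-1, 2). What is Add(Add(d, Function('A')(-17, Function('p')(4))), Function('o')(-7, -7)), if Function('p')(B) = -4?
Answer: -277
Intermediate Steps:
Function('o')(x, Q) = -2
d = 0 (d = Pow(0, 2) = 0)
Function('A')(c, S) = Mul(Add(-8, c), Add(15, S))
Add(Add(d, Function('A')(-17, Function('p')(4))), Function('o')(-7, -7)) = Add(Add(0, Add(-120, Mul(-8, -4), Mul(15, -17), Mul(-4, -17))), -2) = Add(Add(0, Add(-120, 32, -255, 68)), -2) = Add(Add(0, -275), -2) = Add(-275, -2) = -277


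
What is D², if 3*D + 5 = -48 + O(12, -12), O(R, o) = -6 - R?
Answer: 5041/9 ≈ 560.11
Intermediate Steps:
D = -71/3 (D = -5/3 + (-48 + (-6 - 1*12))/3 = -5/3 + (-48 + (-6 - 12))/3 = -5/3 + (-48 - 18)/3 = -5/3 + (⅓)*(-66) = -5/3 - 22 = -71/3 ≈ -23.667)
D² = (-71/3)² = 5041/9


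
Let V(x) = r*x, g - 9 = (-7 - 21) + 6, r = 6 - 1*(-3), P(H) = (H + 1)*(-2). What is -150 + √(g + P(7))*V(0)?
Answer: -150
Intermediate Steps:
P(H) = -2 - 2*H (P(H) = (1 + H)*(-2) = -2 - 2*H)
r = 9 (r = 6 + 3 = 9)
g = -13 (g = 9 + ((-7 - 21) + 6) = 9 + (-28 + 6) = 9 - 22 = -13)
V(x) = 9*x
-150 + √(g + P(7))*V(0) = -150 + √(-13 + (-2 - 2*7))*(9*0) = -150 + √(-13 + (-2 - 14))*0 = -150 + √(-13 - 16)*0 = -150 + √(-29)*0 = -150 + (I*√29)*0 = -150 + 0 = -150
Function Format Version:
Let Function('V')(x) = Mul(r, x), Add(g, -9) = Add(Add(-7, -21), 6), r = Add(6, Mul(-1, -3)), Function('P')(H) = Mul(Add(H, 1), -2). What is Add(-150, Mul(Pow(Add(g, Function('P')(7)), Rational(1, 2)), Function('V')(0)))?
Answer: -150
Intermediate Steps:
Function('P')(H) = Add(-2, Mul(-2, H)) (Function('P')(H) = Mul(Add(1, H), -2) = Add(-2, Mul(-2, H)))
r = 9 (r = Add(6, 3) = 9)
g = -13 (g = Add(9, Add(Add(-7, -21), 6)) = Add(9, Add(-28, 6)) = Add(9, -22) = -13)
Function('V')(x) = Mul(9, x)
Add(-150, Mul(Pow(Add(g, Function('P')(7)), Rational(1, 2)), Function('V')(0))) = Add(-150, Mul(Pow(Add(-13, Add(-2, Mul(-2, 7))), Rational(1, 2)), Mul(9, 0))) = Add(-150, Mul(Pow(Add(-13, Add(-2, -14)), Rational(1, 2)), 0)) = Add(-150, Mul(Pow(Add(-13, -16), Rational(1, 2)), 0)) = Add(-150, Mul(Pow(-29, Rational(1, 2)), 0)) = Add(-150, Mul(Mul(I, Pow(29, Rational(1, 2))), 0)) = Add(-150, 0) = -150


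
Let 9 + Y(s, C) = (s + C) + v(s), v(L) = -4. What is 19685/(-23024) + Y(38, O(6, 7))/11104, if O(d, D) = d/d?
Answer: -1702997/1997332 ≈ -0.85264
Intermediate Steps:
O(d, D) = 1
Y(s, C) = -13 + C + s (Y(s, C) = -9 + ((s + C) - 4) = -9 + ((C + s) - 4) = -9 + (-4 + C + s) = -13 + C + s)
19685/(-23024) + Y(38, O(6, 7))/11104 = 19685/(-23024) + (-13 + 1 + 38)/11104 = 19685*(-1/23024) + 26*(1/11104) = -19685/23024 + 13/5552 = -1702997/1997332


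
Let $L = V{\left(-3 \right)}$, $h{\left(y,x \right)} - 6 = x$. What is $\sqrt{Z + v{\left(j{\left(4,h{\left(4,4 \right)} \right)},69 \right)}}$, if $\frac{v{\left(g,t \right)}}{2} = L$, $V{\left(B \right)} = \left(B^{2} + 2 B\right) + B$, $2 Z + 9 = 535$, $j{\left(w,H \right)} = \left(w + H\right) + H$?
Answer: $\sqrt{263} \approx 16.217$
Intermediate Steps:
$h{\left(y,x \right)} = 6 + x$
$j{\left(w,H \right)} = w + 2 H$ ($j{\left(w,H \right)} = \left(H + w\right) + H = w + 2 H$)
$Z = 263$ ($Z = - \frac{9}{2} + \frac{1}{2} \cdot 535 = - \frac{9}{2} + \frac{535}{2} = 263$)
$V{\left(B \right)} = B^{2} + 3 B$
$L = 0$ ($L = - 3 \left(3 - 3\right) = \left(-3\right) 0 = 0$)
$v{\left(g,t \right)} = 0$ ($v{\left(g,t \right)} = 2 \cdot 0 = 0$)
$\sqrt{Z + v{\left(j{\left(4,h{\left(4,4 \right)} \right)},69 \right)}} = \sqrt{263 + 0} = \sqrt{263}$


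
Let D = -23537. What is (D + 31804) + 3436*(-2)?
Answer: 1395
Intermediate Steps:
(D + 31804) + 3436*(-2) = (-23537 + 31804) + 3436*(-2) = 8267 - 6872 = 1395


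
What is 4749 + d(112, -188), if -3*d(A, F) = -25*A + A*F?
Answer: 12701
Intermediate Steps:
d(A, F) = 25*A/3 - A*F/3 (d(A, F) = -(-25*A + A*F)/3 = 25*A/3 - A*F/3)
4749 + d(112, -188) = 4749 + (⅓)*112*(25 - 1*(-188)) = 4749 + (⅓)*112*(25 + 188) = 4749 + (⅓)*112*213 = 4749 + 7952 = 12701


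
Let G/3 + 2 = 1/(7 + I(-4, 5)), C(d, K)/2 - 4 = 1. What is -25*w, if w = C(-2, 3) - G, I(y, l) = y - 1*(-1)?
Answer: -1525/4 ≈ -381.25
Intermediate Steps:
C(d, K) = 10 (C(d, K) = 8 + 2*1 = 8 + 2 = 10)
I(y, l) = 1 + y (I(y, l) = y + 1 = 1 + y)
G = -21/4 (G = -6 + 3/(7 + (1 - 4)) = -6 + 3/(7 - 3) = -6 + 3/4 = -21/4 ≈ -5.2500)
w = 61/4 (w = 10 - 1*(-21/4) = 10 + 21/4 = 61/4 ≈ 15.250)
-25*w = -25*61/4 = -1525/4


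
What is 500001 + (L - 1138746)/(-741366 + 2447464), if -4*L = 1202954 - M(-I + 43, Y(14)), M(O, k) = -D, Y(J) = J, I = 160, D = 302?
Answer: 426524633269/853049 ≈ 5.0000e+5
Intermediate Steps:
M(O, k) = -302 (M(O, k) = -1*302 = -302)
L = -300814 (L = -(1202954 - 1*(-302))/4 = -(1202954 + 302)/4 = -1/4*1203256 = -300814)
500001 + (L - 1138746)/(-741366 + 2447464) = 500001 + (-300814 - 1138746)/(-741366 + 2447464) = 500001 - 1439560/1706098 = 500001 - 1439560*1/1706098 = 500001 - 719780/853049 = 426524633269/853049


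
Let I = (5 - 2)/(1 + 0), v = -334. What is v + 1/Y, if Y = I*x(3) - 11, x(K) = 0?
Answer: -3675/11 ≈ -334.09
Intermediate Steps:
I = 3 (I = 3/1 = 3*1 = 3)
Y = -11 (Y = 3*0 - 11 = 0 - 11 = -11)
v + 1/Y = -334 + 1/(-11) = -334 - 1/11 = -3675/11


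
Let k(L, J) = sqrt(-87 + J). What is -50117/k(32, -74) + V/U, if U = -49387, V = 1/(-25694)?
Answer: 1/1268949578 + 2179*I*sqrt(161)/7 ≈ 7.8805e-10 + 3949.8*I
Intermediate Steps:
V = -1/25694 ≈ -3.8920e-5
-50117/k(32, -74) + V/U = -50117/sqrt(-87 - 74) - 1/25694/(-49387) = -50117*(-I*sqrt(161)/161) - 1/25694*(-1/49387) = -50117*(-I*sqrt(161)/161) + 1/1268949578 = -(-2179)*I*sqrt(161)/7 + 1/1268949578 = 2179*I*sqrt(161)/7 + 1/1268949578 = 1/1268949578 + 2179*I*sqrt(161)/7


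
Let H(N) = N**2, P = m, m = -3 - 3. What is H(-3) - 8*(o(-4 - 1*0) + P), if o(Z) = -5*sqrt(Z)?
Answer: 57 + 80*I ≈ 57.0 + 80.0*I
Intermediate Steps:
m = -6
P = -6
H(-3) - 8*(o(-4 - 1*0) + P) = (-3)**2 - 8*(-5*sqrt(-4 - 1*0) - 6) = 9 - 8*(-5*sqrt(-4 + 0) - 6) = 9 - 8*(-10*I - 6) = 9 - 8*(-6 - 10*I) = 9 + (48 + 80*I) = 57 + 80*I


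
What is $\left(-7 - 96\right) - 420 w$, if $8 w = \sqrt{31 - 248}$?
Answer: $-103 - \frac{105 i \sqrt{217}}{2} \approx -103.0 - 773.37 i$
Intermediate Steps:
$w = \frac{i \sqrt{217}}{8}$ ($w = \frac{\sqrt{31 - 248}}{8} = \frac{\sqrt{-217}}{8} = \frac{i \sqrt{217}}{8} \approx 1.8414 i$)
$\left(-7 - 96\right) - 420 w = \left(-7 - 96\right) - 420 \frac{i \sqrt{217}}{8} = \left(-7 - 96\right) - \frac{105 i \sqrt{217}}{2} = -103 - \frac{105 i \sqrt{217}}{2}$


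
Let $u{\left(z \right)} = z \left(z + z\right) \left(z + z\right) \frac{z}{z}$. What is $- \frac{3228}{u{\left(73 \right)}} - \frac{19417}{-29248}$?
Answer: $\frac{7529939953}{11377969216} \approx 0.6618$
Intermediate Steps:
$u{\left(z \right)} = 4 z^{3}$ ($u{\left(z \right)} = z 2 z 2 z 1 = z 4 z^{2} \cdot 1 = 4 z^{3} \cdot 1 = 4 z^{3}$)
$- \frac{3228}{u{\left(73 \right)}} - \frac{19417}{-29248} = - \frac{3228}{4 \cdot 73^{3}} - \frac{19417}{-29248} = - \frac{3228}{4 \cdot 389017} - - \frac{19417}{29248} = - \frac{3228}{1556068} + \frac{19417}{29248} = \left(-3228\right) \frac{1}{1556068} + \frac{19417}{29248} = - \frac{807}{389017} + \frac{19417}{29248} = \frac{7529939953}{11377969216}$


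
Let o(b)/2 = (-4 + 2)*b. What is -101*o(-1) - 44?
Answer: -448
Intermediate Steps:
o(b) = -4*b (o(b) = 2*((-4 + 2)*b) = 2*(-2*b) = -4*b)
-101*o(-1) - 44 = -(-404)*(-1) - 44 = -101*4 - 44 = -404 - 44 = -448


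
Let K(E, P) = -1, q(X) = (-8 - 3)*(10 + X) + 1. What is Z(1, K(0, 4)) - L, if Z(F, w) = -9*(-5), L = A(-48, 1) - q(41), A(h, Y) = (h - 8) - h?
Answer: -507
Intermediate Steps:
A(h, Y) = -8 (A(h, Y) = (-8 + h) - h = -8)
q(X) = -109 - 11*X (q(X) = -11*(10 + X) + 1 = (-110 - 11*X) + 1 = -109 - 11*X)
L = 552 (L = -8 - (-109 - 11*41) = -8 - (-109 - 451) = -8 - 1*(-560) = -8 + 560 = 552)
Z(F, w) = 45
Z(1, K(0, 4)) - L = 45 - 1*552 = 45 - 552 = -507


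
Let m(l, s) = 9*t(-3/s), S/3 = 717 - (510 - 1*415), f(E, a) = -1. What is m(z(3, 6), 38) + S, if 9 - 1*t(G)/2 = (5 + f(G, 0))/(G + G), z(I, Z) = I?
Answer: 2484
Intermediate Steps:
t(G) = 18 - 4/G (t(G) = 18 - 2*(5 - 1)/(G + G) = 18 - 8/(2*G) = 18 - 8*1/(2*G) = 18 - 4/G)
S = 1866 (S = 3*(717 - (510 - 1*415)) = 3*(717 - (510 - 415)) = 3*(717 - 1*95) = 3*(717 - 95) = 3*622 = 1866)
m(l, s) = 162 + 12*s (m(l, s) = 9*(18 - 4*(-s/3)) = 9*(18 - (-4)*s/3) = 9*(18 + 4*s/3) = 162 + 12*s)
m(z(3, 6), 38) + S = (162 + 12*38) + 1866 = (162 + 456) + 1866 = 618 + 1866 = 2484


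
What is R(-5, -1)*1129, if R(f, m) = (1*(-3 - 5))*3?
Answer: -27096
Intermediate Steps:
R(f, m) = -24 (R(f, m) = (1*(-8))*3 = -8*3 = -24)
R(-5, -1)*1129 = -24*1129 = -27096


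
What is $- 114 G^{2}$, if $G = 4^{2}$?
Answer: $-29184$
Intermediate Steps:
$G = 16$
$- 114 G^{2} = - 114 \cdot 16^{2} = \left(-114\right) 256 = -29184$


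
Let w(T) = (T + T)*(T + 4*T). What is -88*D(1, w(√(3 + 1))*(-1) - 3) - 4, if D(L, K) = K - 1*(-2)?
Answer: 3604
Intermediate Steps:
w(T) = 10*T² (w(T) = (2*T)*(5*T) = 10*T²)
D(L, K) = 2 + K (D(L, K) = K + 2 = 2 + K)
-88*D(1, w(√(3 + 1))*(-1) - 3) - 4 = -88*(2 + ((10*(√(3 + 1))²)*(-1) - 3)) - 4 = -88*(2 + ((10*(√4)²)*(-1) - 3)) - 4 = -88*(2 + ((10*2²)*(-1) - 3)) - 4 = -88*(2 + ((10*4)*(-1) - 3)) - 4 = -88*(2 + (40*(-1) - 3)) - 4 = -88*(2 + (-40 - 3)) - 4 = -88*(2 - 43) - 4 = -88*(-41) - 4 = 3608 - 4 = 3604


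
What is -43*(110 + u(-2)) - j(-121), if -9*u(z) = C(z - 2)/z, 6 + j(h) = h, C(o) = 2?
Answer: -41470/9 ≈ -4607.8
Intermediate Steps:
j(h) = -6 + h
u(z) = -2/(9*z)
-43*(110 + u(-2)) - j(-121) = -43*(110 - 2/9/(-2)) - (-6 - 121) = -43*(110 - 2/9*(-½)) - 1*(-127) = -43*(110 + ⅑) + 127 = -43*991/9 + 127 = -42613/9 + 127 = -41470/9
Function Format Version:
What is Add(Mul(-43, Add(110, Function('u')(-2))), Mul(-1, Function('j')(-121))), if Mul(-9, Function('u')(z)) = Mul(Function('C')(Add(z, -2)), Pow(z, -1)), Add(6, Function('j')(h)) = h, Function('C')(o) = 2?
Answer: Rational(-41470, 9) ≈ -4607.8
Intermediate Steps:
Function('j')(h) = Add(-6, h)
Function('u')(z) = Mul(Rational(-2, 9), Pow(z, -1)) (Function('u')(z) = Mul(Rational(-1, 9), Mul(2, Pow(z, -1))) = Mul(Rational(-2, 9), Pow(z, -1)))
Add(Mul(-43, Add(110, Function('u')(-2))), Mul(-1, Function('j')(-121))) = Add(Mul(-43, Add(110, Mul(Rational(-2, 9), Pow(-2, -1)))), Mul(-1, Add(-6, -121))) = Add(Mul(-43, Add(110, Mul(Rational(-2, 9), Rational(-1, 2)))), Mul(-1, -127)) = Add(Mul(-43, Add(110, Rational(1, 9))), 127) = Add(Mul(-43, Rational(991, 9)), 127) = Add(Rational(-42613, 9), 127) = Rational(-41470, 9)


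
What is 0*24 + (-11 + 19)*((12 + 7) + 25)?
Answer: 352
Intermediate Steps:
0*24 + (-11 + 19)*((12 + 7) + 25) = 0 + 8*(19 + 25) = 0 + 8*44 = 0 + 352 = 352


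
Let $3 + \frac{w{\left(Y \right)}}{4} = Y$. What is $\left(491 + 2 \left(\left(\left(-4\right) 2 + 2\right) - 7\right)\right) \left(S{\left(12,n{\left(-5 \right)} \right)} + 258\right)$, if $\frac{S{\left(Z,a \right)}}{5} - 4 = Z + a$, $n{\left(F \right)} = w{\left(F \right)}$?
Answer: $82770$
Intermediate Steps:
$w{\left(Y \right)} = -12 + 4 Y$
$n{\left(F \right)} = -12 + 4 F$
$S{\left(Z,a \right)} = 20 + 5 Z + 5 a$ ($S{\left(Z,a \right)} = 20 + 5 \left(Z + a\right) = 20 + \left(5 Z + 5 a\right) = 20 + 5 Z + 5 a$)
$\left(491 + 2 \left(\left(\left(-4\right) 2 + 2\right) - 7\right)\right) \left(S{\left(12,n{\left(-5 \right)} \right)} + 258\right) = \left(491 + 2 \left(\left(\left(-4\right) 2 + 2\right) - 7\right)\right) \left(\left(20 + 5 \cdot 12 + 5 \left(-12 + 4 \left(-5\right)\right)\right) + 258\right) = \left(491 + 2 \left(\left(-8 + 2\right) - 7\right)\right) \left(\left(20 + 60 + 5 \left(-12 - 20\right)\right) + 258\right) = \left(491 + 2 \left(-6 - 7\right)\right) \left(\left(20 + 60 + 5 \left(-32\right)\right) + 258\right) = \left(491 + 2 \left(-13\right)\right) \left(\left(20 + 60 - 160\right) + 258\right) = \left(491 - 26\right) \left(-80 + 258\right) = 465 \cdot 178 = 82770$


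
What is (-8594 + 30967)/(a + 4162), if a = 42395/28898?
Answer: 49733458/9255067 ≈ 5.3736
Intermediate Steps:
a = 42395/28898 (a = 42395*(1/28898) = 42395/28898 ≈ 1.4671)
(-8594 + 30967)/(a + 4162) = (-8594 + 30967)/(42395/28898 + 4162) = 22373/(120315871/28898) = 22373*(28898/120315871) = 49733458/9255067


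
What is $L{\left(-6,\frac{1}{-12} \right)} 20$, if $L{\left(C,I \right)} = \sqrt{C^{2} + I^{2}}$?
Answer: $\frac{5 \sqrt{5185}}{3} \approx 120.01$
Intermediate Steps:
$L{\left(-6,\frac{1}{-12} \right)} 20 = \sqrt{\left(-6\right)^{2} + \left(\frac{1}{-12}\right)^{2}} \cdot 20 = \sqrt{36 + \left(- \frac{1}{12}\right)^{2}} \cdot 20 = \sqrt{36 + \frac{1}{144}} \cdot 20 = \sqrt{\frac{5185}{144}} \cdot 20 = \frac{\sqrt{5185}}{12} \cdot 20 = \frac{5 \sqrt{5185}}{3}$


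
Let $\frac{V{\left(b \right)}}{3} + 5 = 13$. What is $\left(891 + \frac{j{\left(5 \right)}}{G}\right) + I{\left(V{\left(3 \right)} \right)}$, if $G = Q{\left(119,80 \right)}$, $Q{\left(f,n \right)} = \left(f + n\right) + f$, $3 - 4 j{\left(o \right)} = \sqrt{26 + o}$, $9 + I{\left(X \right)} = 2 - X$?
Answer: $\frac{364641}{424} - \frac{\sqrt{31}}{1272} \approx 860.0$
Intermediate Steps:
$V{\left(b \right)} = 24$ ($V{\left(b \right)} = -15 + 3 \cdot 13 = -15 + 39 = 24$)
$I{\left(X \right)} = -7 - X$ ($I{\left(X \right)} = -9 - \left(-2 + X\right) = -7 - X$)
$j{\left(o \right)} = \frac{3}{4} - \frac{\sqrt{26 + o}}{4}$
$Q{\left(f,n \right)} = n + 2 f$
$G = 318$ ($G = 80 + 2 \cdot 119 = 80 + 238 = 318$)
$\left(891 + \frac{j{\left(5 \right)}}{G}\right) + I{\left(V{\left(3 \right)} \right)} = \left(891 + \frac{\frac{3}{4} - \frac{\sqrt{26 + 5}}{4}}{318}\right) - 31 = \left(891 + \left(\frac{3}{4} - \frac{\sqrt{31}}{4}\right) \frac{1}{318}\right) - 31 = \left(891 + \left(\frac{1}{424} - \frac{\sqrt{31}}{1272}\right)\right) - 31 = \left(\frac{377785}{424} - \frac{\sqrt{31}}{1272}\right) - 31 = \frac{364641}{424} - \frac{\sqrt{31}}{1272}$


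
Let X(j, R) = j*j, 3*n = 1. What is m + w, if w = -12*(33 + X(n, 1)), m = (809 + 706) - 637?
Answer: 1442/3 ≈ 480.67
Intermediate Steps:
n = 1/3 (n = (1/3)*1 = 1/3 ≈ 0.33333)
X(j, R) = j**2
m = 878 (m = 1515 - 637 = 878)
w = -1192/3 (w = -12*(33 + (1/3)**2) = -12*(33 + 1/9) = -12*298/9 = -1192/3 ≈ -397.33)
m + w = 878 - 1192/3 = 1442/3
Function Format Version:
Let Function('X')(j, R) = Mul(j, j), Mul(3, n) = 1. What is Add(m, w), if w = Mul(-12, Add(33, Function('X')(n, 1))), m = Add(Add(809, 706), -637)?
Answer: Rational(1442, 3) ≈ 480.67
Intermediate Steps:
n = Rational(1, 3) (n = Mul(Rational(1, 3), 1) = Rational(1, 3) ≈ 0.33333)
Function('X')(j, R) = Pow(j, 2)
m = 878 (m = Add(1515, -637) = 878)
w = Rational(-1192, 3) (w = Mul(-12, Add(33, Pow(Rational(1, 3), 2))) = Mul(-12, Add(33, Rational(1, 9))) = Mul(-12, Rational(298, 9)) = Rational(-1192, 3) ≈ -397.33)
Add(m, w) = Add(878, Rational(-1192, 3)) = Rational(1442, 3)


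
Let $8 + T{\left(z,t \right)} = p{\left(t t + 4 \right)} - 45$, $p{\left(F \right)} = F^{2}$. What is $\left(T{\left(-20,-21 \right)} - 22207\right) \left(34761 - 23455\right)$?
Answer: $1987199090$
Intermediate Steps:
$T{\left(z,t \right)} = -53 + \left(4 + t^{2}\right)^{2}$ ($T{\left(z,t \right)} = -8 + \left(\left(t t + 4\right)^{2} - 45\right) = -8 + \left(\left(t^{2} + 4\right)^{2} - 45\right) = -8 + \left(\left(4 + t^{2}\right)^{2} - 45\right) = -8 + \left(-45 + \left(4 + t^{2}\right)^{2}\right) = -53 + \left(4 + t^{2}\right)^{2}$)
$\left(T{\left(-20,-21 \right)} - 22207\right) \left(34761 - 23455\right) = \left(\left(-53 + \left(4 + \left(-21\right)^{2}\right)^{2}\right) - 22207\right) \left(34761 - 23455\right) = \left(\left(-53 + \left(4 + 441\right)^{2}\right) + \left(-23639 + 1432\right)\right) 11306 = \left(\left(-53 + 445^{2}\right) - 22207\right) 11306 = \left(\left(-53 + 198025\right) - 22207\right) 11306 = \left(197972 - 22207\right) 11306 = 175765 \cdot 11306 = 1987199090$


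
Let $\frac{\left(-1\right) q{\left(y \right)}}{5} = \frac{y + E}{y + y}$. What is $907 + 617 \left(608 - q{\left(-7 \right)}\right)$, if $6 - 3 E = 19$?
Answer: $\frac{7949348}{21} \approx 3.7854 \cdot 10^{5}$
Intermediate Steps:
$E = - \frac{13}{3}$ ($E = 2 - \frac{19}{3} = - \frac{13}{3} \approx -4.3333$)
$q{\left(y \right)} = - \frac{5 \left(- \frac{13}{3} + y\right)}{2 y}$ ($q{\left(y \right)} = - 5 \frac{y - \frac{13}{3}}{y + y} = - 5 \frac{- \frac{13}{3} + y}{2 y} = - \frac{5 \left(- \frac{13}{3} + y\right)}{2 y}$)
$907 + 617 \left(608 - q{\left(-7 \right)}\right) = 907 + 617 \left(608 - \frac{5 \left(13 - -21\right)}{6 \left(-7\right)}\right) = 907 + 617 \left(608 - \frac{5}{6} \left(- \frac{1}{7}\right) \left(13 + 21\right)\right) = 907 + 617 \left(608 - \frac{5}{6} \left(- \frac{1}{7}\right) 34\right) = 907 + 617 \left(608 - - \frac{85}{21}\right) = 907 + 617 \left(608 + \frac{85}{21}\right) = 907 + 617 \cdot \frac{12853}{21} = 907 + \frac{7930301}{21} = \frac{7949348}{21}$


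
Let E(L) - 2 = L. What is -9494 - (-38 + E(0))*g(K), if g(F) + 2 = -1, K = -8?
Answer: -9602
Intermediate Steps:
g(F) = -3 (g(F) = -2 - 1 = -3)
E(L) = 2 + L
-9494 - (-38 + E(0))*g(K) = -9494 - (-38 + (2 + 0))*(-3) = -9494 - (-38 + 2)*(-3) = -9494 - (-36)*(-3) = -9494 - 1*108 = -9494 - 108 = -9602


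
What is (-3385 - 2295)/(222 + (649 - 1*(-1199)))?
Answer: -568/207 ≈ -2.7440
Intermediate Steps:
(-3385 - 2295)/(222 + (649 - 1*(-1199))) = -5680/(222 + (649 + 1199)) = -5680/(222 + 1848) = -5680/2070 = -5680*1/2070 = -568/207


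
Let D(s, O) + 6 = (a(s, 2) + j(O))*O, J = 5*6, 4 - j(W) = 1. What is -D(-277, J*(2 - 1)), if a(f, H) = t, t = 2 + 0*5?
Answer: -144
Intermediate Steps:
j(W) = 3 (j(W) = 4 - 1*1 = 4 - 1 = 3)
t = 2 (t = 2 + 0 = 2)
J = 30
a(f, H) = 2
D(s, O) = -6 + 5*O (D(s, O) = -6 + (2 + 3)*O = -6 + 5*O)
-D(-277, J*(2 - 1)) = -(-6 + 5*(30*(2 - 1))) = -(-6 + 5*(30*1)) = -(-6 + 5*30) = -(-6 + 150) = -1*144 = -144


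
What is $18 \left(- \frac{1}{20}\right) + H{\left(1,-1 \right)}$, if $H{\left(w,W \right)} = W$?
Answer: $- \frac{19}{10} \approx -1.9$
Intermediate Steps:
$18 \left(- \frac{1}{20}\right) + H{\left(1,-1 \right)} = 18 \left(- \frac{1}{20}\right) - 1 = - \frac{9}{10} - 1 = - \frac{19}{10}$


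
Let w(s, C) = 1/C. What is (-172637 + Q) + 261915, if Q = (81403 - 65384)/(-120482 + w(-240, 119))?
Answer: 1280008651985/14337357 ≈ 89278.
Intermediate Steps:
Q = -1906261/14337357 (Q = (81403 - 65384)/(-120482 + 1/119) = 16019/(-120482 + 1/119) = 16019/(-14337357/119) = 16019*(-119/14337357) = -1906261/14337357 ≈ -0.13296)
(-172637 + Q) + 261915 = (-172637 - 1906261/14337357) + 261915 = -2475160206670/14337357 + 261915 = 1280008651985/14337357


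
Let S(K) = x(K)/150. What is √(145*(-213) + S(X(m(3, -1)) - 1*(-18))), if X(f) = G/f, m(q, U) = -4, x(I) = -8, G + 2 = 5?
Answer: I*√6949137/15 ≈ 175.74*I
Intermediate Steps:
G = 3 (G = -2 + 5 = 3)
X(f) = 3/f
S(K) = -4/75 (S(K) = -8/150 = -8*1/150 = -4/75)
√(145*(-213) + S(X(m(3, -1)) - 1*(-18))) = √(145*(-213) - 4/75) = √(-30885 - 4/75) = √(-2316379/75) = I*√6949137/15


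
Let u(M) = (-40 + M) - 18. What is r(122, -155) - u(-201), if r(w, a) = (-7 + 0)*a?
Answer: 1344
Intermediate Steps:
u(M) = -58 + M
r(w, a) = -7*a
r(122, -155) - u(-201) = -7*(-155) - (-58 - 201) = 1085 - 1*(-259) = 1085 + 259 = 1344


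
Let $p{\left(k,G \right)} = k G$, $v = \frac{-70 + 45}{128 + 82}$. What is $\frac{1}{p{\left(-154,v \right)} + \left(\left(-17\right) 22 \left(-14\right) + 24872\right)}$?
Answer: $\frac{3}{90379} \approx 3.3194 \cdot 10^{-5}$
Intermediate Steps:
$v = - \frac{5}{42}$ ($v = - \frac{25}{210} = \left(-25\right) \frac{1}{210} = - \frac{5}{42} \approx -0.11905$)
$p{\left(k,G \right)} = G k$
$\frac{1}{p{\left(-154,v \right)} + \left(\left(-17\right) 22 \left(-14\right) + 24872\right)} = \frac{1}{\left(- \frac{5}{42}\right) \left(-154\right) + \left(\left(-17\right) 22 \left(-14\right) + 24872\right)} = \frac{1}{\frac{55}{3} + \left(\left(-374\right) \left(-14\right) + 24872\right)} = \frac{1}{\frac{55}{3} + \left(5236 + 24872\right)} = \frac{1}{\frac{55}{3} + 30108} = \frac{1}{\frac{90379}{3}} = \frac{3}{90379}$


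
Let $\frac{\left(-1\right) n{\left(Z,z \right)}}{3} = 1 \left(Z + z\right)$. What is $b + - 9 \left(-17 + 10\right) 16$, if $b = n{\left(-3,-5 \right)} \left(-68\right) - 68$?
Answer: $-692$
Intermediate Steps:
$n{\left(Z,z \right)} = - 3 Z - 3 z$ ($n{\left(Z,z \right)} = - 3 \cdot 1 \left(Z + z\right) = - 3 \left(Z + z\right) = - 3 Z - 3 z$)
$b = -1700$ ($b = \left(\left(-3\right) \left(-3\right) - -15\right) \left(-68\right) - 68 = \left(9 + 15\right) \left(-68\right) - 68 = 24 \left(-68\right) - 68 = -1632 - 68 = -1700$)
$b + - 9 \left(-17 + 10\right) 16 = -1700 + - 9 \left(-17 + 10\right) 16 = -1700 + \left(-9\right) \left(-7\right) 16 = -1700 + 63 \cdot 16 = -1700 + 1008 = -692$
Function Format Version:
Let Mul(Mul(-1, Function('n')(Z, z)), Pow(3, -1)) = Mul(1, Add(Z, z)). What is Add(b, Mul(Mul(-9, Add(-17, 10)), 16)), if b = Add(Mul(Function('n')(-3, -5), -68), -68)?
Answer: -692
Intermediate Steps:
Function('n')(Z, z) = Add(Mul(-3, Z), Mul(-3, z)) (Function('n')(Z, z) = Mul(-3, Mul(1, Add(Z, z))) = Mul(-3, Add(Z, z)) = Add(Mul(-3, Z), Mul(-3, z)))
b = -1700 (b = Add(Mul(Add(Mul(-3, -3), Mul(-3, -5)), -68), -68) = Add(Mul(Add(9, 15), -68), -68) = Add(Mul(24, -68), -68) = Add(-1632, -68) = -1700)
Add(b, Mul(Mul(-9, Add(-17, 10)), 16)) = Add(-1700, Mul(Mul(-9, Add(-17, 10)), 16)) = Add(-1700, Mul(Mul(-9, -7), 16)) = Add(-1700, Mul(63, 16)) = Add(-1700, 1008) = -692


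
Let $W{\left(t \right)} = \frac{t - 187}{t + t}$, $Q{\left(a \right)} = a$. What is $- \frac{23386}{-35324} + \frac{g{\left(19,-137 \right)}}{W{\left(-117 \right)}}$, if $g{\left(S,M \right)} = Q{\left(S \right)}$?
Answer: $\frac{1079999}{70648} \approx 15.287$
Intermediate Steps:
$W{\left(t \right)} = \frac{-187 + t}{2 t}$
$g{\left(S,M \right)} = S$
$- \frac{23386}{-35324} + \frac{g{\left(19,-137 \right)}}{W{\left(-117 \right)}} = - \frac{23386}{-35324} + \frac{19}{\frac{1}{2} \frac{1}{-117} \left(-187 - 117\right)} = \left(-23386\right) \left(- \frac{1}{35324}\right) + \frac{19}{\frac{1}{2} \left(- \frac{1}{117}\right) \left(-304\right)} = \frac{11693}{17662} + \frac{19}{\frac{152}{117}} = \frac{11693}{17662} + 19 \cdot \frac{117}{152} = \frac{11693}{17662} + \frac{117}{8} = \frac{1079999}{70648}$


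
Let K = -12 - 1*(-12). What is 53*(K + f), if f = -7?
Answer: -371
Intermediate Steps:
K = 0 (K = -12 + 12 = 0)
53*(K + f) = 53*(0 - 7) = 53*(-7) = -371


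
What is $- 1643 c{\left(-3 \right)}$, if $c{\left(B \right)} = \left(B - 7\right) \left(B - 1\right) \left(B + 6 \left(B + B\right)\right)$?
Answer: $2563080$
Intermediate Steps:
$c{\left(B \right)} = 13 B \left(-1 + B\right) \left(-7 + B\right)$ ($c{\left(B \right)} = \left(-7 + B\right) \left(-1 + B\right) \left(B + 6 \cdot 2 B\right) = \left(-1 + B\right) \left(-7 + B\right) \left(B + 12 B\right) = \left(-1 + B\right) \left(-7 + B\right) 13 B = 13 B \left(-1 + B\right) \left(-7 + B\right)$)
$- 1643 c{\left(-3 \right)} = - 1643 \cdot 13 \left(-3\right) \left(7 + \left(-3\right)^{2} - -24\right) = - 1643 \cdot 13 \left(-3\right) \left(7 + 9 + 24\right) = - 1643 \cdot 13 \left(-3\right) 40 = \left(-1643\right) \left(-1560\right) = 2563080$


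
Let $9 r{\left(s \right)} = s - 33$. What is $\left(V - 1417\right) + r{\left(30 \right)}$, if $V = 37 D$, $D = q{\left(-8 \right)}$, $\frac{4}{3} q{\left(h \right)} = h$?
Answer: $- \frac{4918}{3} \approx -1639.3$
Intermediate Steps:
$q{\left(h \right)} = \frac{3 h}{4}$
$D = -6$ ($D = \frac{3}{4} \left(-8\right) = -6$)
$r{\left(s \right)} = - \frac{11}{3} + \frac{s}{9}$ ($r{\left(s \right)} = \frac{s - 33}{9} = \frac{-33 + s}{9} = - \frac{11}{3} + \frac{s}{9}$)
$V = -222$ ($V = 37 \left(-6\right) = -222$)
$\left(V - 1417\right) + r{\left(30 \right)} = \left(-222 - 1417\right) + \left(- \frac{11}{3} + \frac{1}{9} \cdot 30\right) = -1639 + \left(- \frac{11}{3} + \frac{10}{3}\right) = -1639 - \frac{1}{3} = - \frac{4918}{3}$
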